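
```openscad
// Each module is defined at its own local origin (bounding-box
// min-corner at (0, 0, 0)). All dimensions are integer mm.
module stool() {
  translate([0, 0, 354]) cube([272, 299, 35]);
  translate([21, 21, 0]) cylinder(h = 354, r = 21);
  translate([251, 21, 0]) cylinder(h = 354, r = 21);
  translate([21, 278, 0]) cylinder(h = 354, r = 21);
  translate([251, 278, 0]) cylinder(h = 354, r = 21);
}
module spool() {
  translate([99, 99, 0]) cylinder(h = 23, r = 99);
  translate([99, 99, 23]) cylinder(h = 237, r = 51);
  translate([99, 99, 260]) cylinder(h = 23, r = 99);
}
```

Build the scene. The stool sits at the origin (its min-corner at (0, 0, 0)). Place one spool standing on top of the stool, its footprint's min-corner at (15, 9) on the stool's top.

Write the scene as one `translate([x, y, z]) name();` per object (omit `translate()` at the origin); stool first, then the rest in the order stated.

stool();
translate([15, 9, 389]) spool();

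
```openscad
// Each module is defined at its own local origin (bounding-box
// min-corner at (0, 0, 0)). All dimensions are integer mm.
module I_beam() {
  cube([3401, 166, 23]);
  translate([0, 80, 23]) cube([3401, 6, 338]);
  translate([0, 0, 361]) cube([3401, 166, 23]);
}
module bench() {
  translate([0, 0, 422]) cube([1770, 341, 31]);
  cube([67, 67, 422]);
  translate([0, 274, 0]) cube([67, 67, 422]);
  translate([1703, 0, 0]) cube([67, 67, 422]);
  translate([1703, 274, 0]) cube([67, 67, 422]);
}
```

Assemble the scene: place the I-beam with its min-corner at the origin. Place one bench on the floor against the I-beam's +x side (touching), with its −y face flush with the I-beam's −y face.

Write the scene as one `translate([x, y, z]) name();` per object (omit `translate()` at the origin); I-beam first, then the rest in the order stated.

I_beam();
translate([3401, 0, 0]) bench();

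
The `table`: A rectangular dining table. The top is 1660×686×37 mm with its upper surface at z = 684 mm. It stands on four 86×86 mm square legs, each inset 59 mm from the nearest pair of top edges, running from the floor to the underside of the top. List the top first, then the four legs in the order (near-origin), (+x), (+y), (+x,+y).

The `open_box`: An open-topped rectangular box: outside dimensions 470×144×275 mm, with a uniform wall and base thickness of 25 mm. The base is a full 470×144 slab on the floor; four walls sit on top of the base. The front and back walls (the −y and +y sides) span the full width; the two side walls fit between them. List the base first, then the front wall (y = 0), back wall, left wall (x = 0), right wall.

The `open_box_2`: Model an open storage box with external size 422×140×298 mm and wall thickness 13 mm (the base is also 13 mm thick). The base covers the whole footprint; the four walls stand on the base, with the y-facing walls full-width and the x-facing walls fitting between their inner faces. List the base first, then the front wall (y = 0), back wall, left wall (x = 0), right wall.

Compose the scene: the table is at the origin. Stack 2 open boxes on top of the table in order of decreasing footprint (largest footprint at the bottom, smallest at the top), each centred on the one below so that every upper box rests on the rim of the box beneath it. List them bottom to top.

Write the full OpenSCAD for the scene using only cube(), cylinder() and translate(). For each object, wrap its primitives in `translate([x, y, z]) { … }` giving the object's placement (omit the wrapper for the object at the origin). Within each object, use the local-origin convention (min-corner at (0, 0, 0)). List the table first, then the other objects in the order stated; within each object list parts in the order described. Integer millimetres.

translate([0, 0, 647]) cube([1660, 686, 37]);
translate([59, 59, 0]) cube([86, 86, 647]);
translate([1515, 59, 0]) cube([86, 86, 647]);
translate([59, 541, 0]) cube([86, 86, 647]);
translate([1515, 541, 0]) cube([86, 86, 647]);
translate([595, 271, 684]) {
  cube([470, 144, 25]);
  translate([0, 0, 25]) cube([470, 25, 250]);
  translate([0, 119, 25]) cube([470, 25, 250]);
  translate([0, 25, 25]) cube([25, 94, 250]);
  translate([445, 25, 25]) cube([25, 94, 250]);
}
translate([619, 273, 959]) {
  cube([422, 140, 13]);
  translate([0, 0, 13]) cube([422, 13, 285]);
  translate([0, 127, 13]) cube([422, 13, 285]);
  translate([0, 13, 13]) cube([13, 114, 285]);
  translate([409, 13, 13]) cube([13, 114, 285]);
}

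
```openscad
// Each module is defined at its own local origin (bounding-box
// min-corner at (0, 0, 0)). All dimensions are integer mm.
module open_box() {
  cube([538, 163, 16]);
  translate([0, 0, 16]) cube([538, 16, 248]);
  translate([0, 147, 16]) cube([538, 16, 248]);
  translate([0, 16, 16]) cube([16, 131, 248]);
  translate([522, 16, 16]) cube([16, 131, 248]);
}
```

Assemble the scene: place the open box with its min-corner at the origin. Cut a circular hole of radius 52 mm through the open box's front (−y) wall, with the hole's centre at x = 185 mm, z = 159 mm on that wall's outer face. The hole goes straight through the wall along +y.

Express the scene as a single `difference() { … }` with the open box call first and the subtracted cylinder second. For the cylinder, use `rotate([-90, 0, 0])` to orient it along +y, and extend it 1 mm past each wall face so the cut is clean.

difference() {
  open_box();
  translate([185, -1, 159]) rotate([-90, 0, 0]) cylinder(h = 18, r = 52);
}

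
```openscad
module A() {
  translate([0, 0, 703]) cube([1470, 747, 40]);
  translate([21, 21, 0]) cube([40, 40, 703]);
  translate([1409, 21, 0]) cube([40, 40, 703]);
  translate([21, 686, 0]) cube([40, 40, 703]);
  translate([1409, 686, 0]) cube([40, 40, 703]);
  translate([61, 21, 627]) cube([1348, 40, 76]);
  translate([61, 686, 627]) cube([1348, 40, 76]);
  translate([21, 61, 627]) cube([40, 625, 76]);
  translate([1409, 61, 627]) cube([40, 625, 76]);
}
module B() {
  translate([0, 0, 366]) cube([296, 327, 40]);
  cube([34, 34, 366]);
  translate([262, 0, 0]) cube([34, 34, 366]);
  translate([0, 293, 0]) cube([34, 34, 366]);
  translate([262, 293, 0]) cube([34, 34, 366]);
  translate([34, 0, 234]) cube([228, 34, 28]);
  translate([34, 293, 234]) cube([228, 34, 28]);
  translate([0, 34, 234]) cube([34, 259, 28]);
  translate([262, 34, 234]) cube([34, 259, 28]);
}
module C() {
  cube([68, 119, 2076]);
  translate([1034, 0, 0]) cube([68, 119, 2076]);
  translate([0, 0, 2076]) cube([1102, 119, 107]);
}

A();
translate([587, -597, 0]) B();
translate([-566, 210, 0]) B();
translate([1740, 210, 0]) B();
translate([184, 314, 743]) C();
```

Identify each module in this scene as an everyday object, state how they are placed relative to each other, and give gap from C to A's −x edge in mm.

A is a table. B is a stool. C is a door frame. Three stools sit around the table at the −y, −x, +x sides. The door frame is on top of the table, centred. The gap from the door frame to the table's −x edge is 184 mm.

The door frame's min-x is at 184; the table's min-x is 0; gap = 184 mm.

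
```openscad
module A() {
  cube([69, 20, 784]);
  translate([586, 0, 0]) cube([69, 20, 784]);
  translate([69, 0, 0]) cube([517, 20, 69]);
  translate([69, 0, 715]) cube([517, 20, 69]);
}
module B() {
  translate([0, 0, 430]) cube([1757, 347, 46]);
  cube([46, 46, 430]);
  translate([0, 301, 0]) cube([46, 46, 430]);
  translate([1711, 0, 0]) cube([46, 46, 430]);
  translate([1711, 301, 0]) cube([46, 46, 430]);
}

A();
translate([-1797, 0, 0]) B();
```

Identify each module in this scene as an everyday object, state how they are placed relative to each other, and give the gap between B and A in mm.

A is a picture frame. B is a bench. The bench is on the floor beside the picture frame on its −x side. The gap between the bench and the picture frame is 40 mm.

The bench's nearest face is 40 mm from the picture frame's −x face.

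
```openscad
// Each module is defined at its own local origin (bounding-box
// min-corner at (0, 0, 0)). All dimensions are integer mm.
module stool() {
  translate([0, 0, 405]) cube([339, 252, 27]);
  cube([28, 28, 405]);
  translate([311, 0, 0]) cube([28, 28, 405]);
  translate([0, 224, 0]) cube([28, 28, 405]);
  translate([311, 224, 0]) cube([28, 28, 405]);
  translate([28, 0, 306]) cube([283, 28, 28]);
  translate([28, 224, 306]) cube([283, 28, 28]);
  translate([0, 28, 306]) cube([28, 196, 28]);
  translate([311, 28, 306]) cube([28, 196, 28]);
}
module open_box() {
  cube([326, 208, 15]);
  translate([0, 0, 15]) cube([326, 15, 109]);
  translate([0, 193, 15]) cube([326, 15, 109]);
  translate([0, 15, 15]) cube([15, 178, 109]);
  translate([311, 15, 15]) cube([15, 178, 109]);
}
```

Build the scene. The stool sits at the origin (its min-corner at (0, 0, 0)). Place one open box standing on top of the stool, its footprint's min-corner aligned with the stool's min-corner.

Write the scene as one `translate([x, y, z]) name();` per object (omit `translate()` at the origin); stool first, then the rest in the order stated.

stool();
translate([0, 0, 432]) open_box();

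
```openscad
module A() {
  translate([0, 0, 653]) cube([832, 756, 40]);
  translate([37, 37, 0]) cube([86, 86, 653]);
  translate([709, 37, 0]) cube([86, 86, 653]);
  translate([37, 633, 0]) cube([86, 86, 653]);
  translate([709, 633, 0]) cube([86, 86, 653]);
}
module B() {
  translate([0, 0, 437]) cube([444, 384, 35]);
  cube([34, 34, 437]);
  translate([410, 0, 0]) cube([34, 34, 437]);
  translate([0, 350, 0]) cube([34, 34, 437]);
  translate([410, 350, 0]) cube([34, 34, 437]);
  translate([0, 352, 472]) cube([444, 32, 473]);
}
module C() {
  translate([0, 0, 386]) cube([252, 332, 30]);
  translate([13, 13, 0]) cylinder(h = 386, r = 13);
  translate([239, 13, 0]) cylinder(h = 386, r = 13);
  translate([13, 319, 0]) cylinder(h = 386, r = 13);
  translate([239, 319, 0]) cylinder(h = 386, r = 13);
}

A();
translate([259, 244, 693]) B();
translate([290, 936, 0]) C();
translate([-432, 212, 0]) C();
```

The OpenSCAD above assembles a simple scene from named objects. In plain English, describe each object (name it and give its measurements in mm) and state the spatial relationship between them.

A is a table: top 832 mm (x) × 756 mm (y), 40 mm thick, upper face at z = 693 mm, on four 86×86 mm square legs, each inset 37 mm from the nearest pair of top edges, running from z = 0 to the bottom of the top.

B is a chair. The seat is a 444×384×35 mm slab with its top at z = 472 mm, on four 34×34 mm corner legs (flush with the seat edges, standing on z = 0). A flat backrest 32 mm thick, 473 mm tall, spans the full seat width and rises from the seat top along its +y edge, rear face flush with the rear of the seat.

C is a four-legged stool. The seat is a 252×332×30 mm slab whose top surface is at z = 416 mm; four round legs, each 26 mm in diameter, run from the floor (z = 0) to the underside of the seat, each leg's axis is inset half a diameter from the nearest pair of seat edges (so the leg's bounding box is flush with the corner).

The chair is on top of the table. Two stools sit around the table at the +y, −x sides.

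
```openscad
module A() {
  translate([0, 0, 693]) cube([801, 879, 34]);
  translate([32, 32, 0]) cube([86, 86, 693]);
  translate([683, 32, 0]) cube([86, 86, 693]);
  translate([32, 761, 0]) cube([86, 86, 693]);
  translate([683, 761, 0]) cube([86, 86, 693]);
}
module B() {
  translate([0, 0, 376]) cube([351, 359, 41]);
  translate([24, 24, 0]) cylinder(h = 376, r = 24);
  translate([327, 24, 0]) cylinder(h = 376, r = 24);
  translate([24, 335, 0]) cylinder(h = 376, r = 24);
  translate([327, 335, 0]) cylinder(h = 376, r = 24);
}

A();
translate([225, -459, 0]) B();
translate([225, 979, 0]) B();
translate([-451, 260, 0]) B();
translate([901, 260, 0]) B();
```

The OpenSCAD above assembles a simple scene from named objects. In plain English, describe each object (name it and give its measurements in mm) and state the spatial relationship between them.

A is a table with a 801×879 mm rectangular top, 34 mm thick, top surface at z = 727 mm, supported by four 86×86 mm square legs, each inset 32 mm from the nearest pair of top edges, running from the floor.

B is a simple wooden stool: a rectangular seat 351 mm (x) by 359 mm (y), 41 mm thick, top face at z = 417 mm, on four round legs, each 48 mm in diameter. The legs rest on z = 0, each leg's axis is inset half a diameter from the nearest pair of seat edges (so the leg's bounding box is flush with the corner).

Four stools sit around the table at the −y, +y, −x, +x sides.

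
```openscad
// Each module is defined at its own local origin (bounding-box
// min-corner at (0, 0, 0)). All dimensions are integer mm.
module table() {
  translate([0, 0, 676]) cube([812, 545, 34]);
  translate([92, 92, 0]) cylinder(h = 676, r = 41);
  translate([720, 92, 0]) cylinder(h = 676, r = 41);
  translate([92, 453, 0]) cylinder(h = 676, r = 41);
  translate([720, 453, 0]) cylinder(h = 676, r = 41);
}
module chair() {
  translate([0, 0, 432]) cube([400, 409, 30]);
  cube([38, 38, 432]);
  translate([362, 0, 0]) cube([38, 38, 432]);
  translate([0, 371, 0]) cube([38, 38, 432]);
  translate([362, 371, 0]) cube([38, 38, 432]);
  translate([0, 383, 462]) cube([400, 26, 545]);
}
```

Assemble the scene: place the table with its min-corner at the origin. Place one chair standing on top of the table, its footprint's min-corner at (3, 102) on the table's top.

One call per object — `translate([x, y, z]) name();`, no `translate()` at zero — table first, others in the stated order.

table();
translate([3, 102, 710]) chair();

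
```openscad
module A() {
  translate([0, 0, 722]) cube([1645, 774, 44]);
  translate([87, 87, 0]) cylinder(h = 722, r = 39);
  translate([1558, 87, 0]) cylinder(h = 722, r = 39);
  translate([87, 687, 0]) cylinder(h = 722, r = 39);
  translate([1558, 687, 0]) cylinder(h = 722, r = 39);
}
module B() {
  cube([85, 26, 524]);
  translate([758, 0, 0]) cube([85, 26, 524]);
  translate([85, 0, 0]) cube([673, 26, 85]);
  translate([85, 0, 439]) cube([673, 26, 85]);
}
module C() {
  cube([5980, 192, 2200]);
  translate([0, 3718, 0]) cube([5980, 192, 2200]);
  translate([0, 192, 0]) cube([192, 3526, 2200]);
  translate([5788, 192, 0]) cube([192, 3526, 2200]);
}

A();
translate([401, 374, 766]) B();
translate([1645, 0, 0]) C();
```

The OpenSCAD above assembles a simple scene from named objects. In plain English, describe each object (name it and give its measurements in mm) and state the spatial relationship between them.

A is a table with a 1645×774 mm rectangular top, 44 mm thick, top surface at z = 766 mm, supported by four round legs of 78 mm diameter, each leg's bounding box inset 48 mm from the nearest pair of top edges, running from the floor.

B is a picture frame with a 673×354 mm rectangular opening (x by z) and a uniform 85 mm border on every side. Frame depth is 26 mm along y. It is built from two vertical stiles running the full outside height and two horizontal rails spanning the gap between the stiles.

C is a box-shaped house frame (walls only): outside footprint 5980×3910 mm, wall height 2200 mm, wall thickness 192 mm. The two y-facing walls run the full x-width; the two x-facing walls fit between the inner faces of the y-facing walls.

The picture frame is on top of the table, centred. The house frame is against the table's +x side, with their −y faces flush.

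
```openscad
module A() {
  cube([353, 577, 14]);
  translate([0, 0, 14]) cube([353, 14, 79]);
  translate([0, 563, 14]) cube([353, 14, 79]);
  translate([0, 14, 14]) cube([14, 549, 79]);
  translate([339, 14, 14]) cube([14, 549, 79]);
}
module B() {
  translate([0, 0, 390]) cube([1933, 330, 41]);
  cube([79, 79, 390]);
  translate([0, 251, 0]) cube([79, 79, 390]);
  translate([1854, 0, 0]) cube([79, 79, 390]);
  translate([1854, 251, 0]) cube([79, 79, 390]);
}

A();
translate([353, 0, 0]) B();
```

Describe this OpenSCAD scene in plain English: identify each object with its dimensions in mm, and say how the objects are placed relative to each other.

A is an open storage box with external size 353×577×93 mm and wall thickness 14 mm (the base is also 14 mm thick). The base covers the whole footprint; the four walls stand on the base, with the y-facing walls full-width and the x-facing walls fitting between their inner faces.

B is a long wooden bench with a 1933 mm (x) × 330 mm (y) seat, 41 mm thick, its top surface 431 mm above the floor. Four 79 mm square legs at the seat corners, flush with the edges, run from z = 0 to the seat underside.

The bench is against the open box's +x side, with their −y faces flush.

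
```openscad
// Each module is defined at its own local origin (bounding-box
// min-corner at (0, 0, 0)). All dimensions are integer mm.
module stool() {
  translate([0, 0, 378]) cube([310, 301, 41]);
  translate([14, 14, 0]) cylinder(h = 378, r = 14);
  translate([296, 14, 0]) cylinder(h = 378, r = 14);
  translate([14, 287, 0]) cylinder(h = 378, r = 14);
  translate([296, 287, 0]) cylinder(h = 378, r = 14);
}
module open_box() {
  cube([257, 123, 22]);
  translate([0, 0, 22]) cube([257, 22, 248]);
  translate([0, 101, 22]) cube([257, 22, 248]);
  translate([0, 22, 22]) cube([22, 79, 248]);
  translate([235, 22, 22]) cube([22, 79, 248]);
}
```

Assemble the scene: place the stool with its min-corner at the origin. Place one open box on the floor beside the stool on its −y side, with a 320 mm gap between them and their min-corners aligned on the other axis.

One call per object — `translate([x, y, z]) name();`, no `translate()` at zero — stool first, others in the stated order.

stool();
translate([0, -443, 0]) open_box();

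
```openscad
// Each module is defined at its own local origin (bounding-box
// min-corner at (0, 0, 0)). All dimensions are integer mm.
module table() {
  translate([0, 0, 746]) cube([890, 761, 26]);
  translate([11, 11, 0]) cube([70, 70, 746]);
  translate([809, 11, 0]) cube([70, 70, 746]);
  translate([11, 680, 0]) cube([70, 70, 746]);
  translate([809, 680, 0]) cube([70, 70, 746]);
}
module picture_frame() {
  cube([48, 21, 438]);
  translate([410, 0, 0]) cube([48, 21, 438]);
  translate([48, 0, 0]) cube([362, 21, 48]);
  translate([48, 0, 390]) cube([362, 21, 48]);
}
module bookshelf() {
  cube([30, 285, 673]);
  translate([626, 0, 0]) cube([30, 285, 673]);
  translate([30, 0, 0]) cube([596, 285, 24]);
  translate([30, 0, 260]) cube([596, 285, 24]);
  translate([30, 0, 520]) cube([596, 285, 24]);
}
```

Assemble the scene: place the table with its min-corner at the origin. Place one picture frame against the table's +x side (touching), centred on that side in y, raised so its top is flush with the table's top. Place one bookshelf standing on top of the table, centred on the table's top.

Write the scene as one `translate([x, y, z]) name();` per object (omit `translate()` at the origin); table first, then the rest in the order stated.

table();
translate([890, 370, 334]) picture_frame();
translate([117, 238, 772]) bookshelf();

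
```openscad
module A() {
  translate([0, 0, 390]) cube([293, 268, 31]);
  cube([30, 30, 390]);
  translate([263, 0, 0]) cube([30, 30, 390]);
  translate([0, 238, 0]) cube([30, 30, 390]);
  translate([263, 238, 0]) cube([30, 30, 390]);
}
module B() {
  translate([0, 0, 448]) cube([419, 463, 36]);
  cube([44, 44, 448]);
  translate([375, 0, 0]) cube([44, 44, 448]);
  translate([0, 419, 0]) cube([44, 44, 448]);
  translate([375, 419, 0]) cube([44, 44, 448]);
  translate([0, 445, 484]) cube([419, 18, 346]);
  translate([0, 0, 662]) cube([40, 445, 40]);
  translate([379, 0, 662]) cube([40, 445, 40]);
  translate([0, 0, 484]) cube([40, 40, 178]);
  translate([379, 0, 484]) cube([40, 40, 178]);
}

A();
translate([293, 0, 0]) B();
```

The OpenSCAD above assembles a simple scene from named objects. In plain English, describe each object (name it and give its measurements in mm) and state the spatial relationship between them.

A is a four-legged stool. The seat is 293×268 mm, 31 mm thick, top at z = 421 mm. It stands on four square legs, each 30×30 mm in cross-section, from z = 0 to the seat underside, each flush with a corner of the seat.

B is a chair: 419×463 mm seat, 36 mm thick, top at z = 484 mm, on four 44 mm square corner legs flush with the seat edges. A 18 mm thick backrest slab spans the full seat width, extending 346 mm above the seat top, its back face flush with the seat's +y edge. Two armrests of 40×40 mm section run along each side from the seat's front edge to the front of the backrest, top faces 218 mm above the seat top and outer faces flush with the seat's x-edges; a 40×40 mm post under the front of each armrest stands on the seat at the front corner.

The chair is against the stool's +x side, with their −y faces flush.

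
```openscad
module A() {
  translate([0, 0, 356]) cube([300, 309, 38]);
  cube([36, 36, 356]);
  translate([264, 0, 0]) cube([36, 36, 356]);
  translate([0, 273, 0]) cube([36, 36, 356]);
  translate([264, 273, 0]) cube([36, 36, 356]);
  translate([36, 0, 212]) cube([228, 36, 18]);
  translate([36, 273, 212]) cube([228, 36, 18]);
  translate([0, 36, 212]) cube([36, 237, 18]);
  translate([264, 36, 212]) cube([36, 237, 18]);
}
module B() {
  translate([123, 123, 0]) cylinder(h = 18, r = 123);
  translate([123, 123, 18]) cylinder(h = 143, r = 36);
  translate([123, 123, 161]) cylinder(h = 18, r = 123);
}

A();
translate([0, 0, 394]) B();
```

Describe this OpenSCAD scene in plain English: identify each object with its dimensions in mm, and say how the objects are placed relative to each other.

A is a four-legged stool. The seat is 300×309 mm, 38 mm thick, top at z = 394 mm. It stands on four square legs, each 36×36 mm in cross-section, from z = 0 to the seat underside, each flush with a corner of the seat. Four stretchers, 36 mm wide and 18 mm tall, connect adjacent legs with their undersides at z = 212 mm, each running between the inner faces of the legs it joins and aligned with the legs' outer faces on the other axis.

B is a spool: two coaxial disc flanges of radius 123 mm and thickness 18 mm, joined by a core cylinder of radius 36 mm and height 143 mm. The lower flange rests on z = 0 and the three cylinders share a vertical axis.

The spool is on top of the stool.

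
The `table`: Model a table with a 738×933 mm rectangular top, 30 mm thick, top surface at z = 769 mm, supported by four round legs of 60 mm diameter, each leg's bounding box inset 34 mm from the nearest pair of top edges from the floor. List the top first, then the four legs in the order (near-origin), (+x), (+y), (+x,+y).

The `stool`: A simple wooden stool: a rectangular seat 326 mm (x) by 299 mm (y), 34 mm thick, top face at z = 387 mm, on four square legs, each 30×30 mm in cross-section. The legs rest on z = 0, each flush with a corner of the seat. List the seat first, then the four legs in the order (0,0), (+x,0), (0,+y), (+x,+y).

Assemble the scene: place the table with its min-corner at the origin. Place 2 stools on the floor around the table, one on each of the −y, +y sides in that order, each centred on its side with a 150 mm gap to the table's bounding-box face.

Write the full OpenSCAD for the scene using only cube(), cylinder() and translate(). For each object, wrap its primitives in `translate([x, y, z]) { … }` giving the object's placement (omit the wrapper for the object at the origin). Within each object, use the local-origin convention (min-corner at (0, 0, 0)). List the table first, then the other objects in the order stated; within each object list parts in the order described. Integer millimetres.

translate([0, 0, 739]) cube([738, 933, 30]);
translate([64, 64, 0]) cylinder(h = 739, r = 30);
translate([674, 64, 0]) cylinder(h = 739, r = 30);
translate([64, 869, 0]) cylinder(h = 739, r = 30);
translate([674, 869, 0]) cylinder(h = 739, r = 30);
translate([206, -449, 0]) {
  translate([0, 0, 353]) cube([326, 299, 34]);
  cube([30, 30, 353]);
  translate([296, 0, 0]) cube([30, 30, 353]);
  translate([0, 269, 0]) cube([30, 30, 353]);
  translate([296, 269, 0]) cube([30, 30, 353]);
}
translate([206, 1083, 0]) {
  translate([0, 0, 353]) cube([326, 299, 34]);
  cube([30, 30, 353]);
  translate([296, 0, 0]) cube([30, 30, 353]);
  translate([0, 269, 0]) cube([30, 30, 353]);
  translate([296, 269, 0]) cube([30, 30, 353]);
}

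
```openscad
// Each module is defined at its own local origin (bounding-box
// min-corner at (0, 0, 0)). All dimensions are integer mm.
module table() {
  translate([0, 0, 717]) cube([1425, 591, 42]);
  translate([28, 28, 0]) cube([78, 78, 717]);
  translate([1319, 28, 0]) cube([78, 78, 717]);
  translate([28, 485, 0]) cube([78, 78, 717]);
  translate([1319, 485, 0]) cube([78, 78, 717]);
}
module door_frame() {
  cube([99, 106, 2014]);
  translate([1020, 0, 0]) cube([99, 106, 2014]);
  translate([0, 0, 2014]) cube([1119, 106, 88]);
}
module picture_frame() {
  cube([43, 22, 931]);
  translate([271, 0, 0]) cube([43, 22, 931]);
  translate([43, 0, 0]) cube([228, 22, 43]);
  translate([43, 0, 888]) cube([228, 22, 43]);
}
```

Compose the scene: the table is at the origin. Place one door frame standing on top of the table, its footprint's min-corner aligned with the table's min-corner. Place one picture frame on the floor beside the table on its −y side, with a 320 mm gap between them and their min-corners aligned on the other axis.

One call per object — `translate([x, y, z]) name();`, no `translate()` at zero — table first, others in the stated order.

table();
translate([0, 0, 759]) door_frame();
translate([0, -342, 0]) picture_frame();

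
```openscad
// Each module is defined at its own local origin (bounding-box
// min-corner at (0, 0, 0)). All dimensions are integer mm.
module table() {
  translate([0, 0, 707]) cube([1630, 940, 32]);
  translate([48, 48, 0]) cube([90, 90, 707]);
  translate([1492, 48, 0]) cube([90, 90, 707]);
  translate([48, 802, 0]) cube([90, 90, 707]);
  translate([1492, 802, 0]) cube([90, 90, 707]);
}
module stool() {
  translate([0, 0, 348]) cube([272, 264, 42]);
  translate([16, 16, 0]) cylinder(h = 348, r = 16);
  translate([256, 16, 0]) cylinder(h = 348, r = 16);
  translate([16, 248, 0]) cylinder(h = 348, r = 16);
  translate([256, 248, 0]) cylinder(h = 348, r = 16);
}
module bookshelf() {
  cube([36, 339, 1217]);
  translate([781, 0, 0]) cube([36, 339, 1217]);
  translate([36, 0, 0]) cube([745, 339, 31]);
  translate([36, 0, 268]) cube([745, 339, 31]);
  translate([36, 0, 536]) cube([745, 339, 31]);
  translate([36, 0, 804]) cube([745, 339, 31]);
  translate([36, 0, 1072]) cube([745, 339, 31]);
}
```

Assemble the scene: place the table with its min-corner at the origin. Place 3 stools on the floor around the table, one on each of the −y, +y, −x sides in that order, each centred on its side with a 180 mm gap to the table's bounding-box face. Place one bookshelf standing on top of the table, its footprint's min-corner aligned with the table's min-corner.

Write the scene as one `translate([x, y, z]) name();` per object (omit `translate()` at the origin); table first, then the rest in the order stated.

table();
translate([679, -444, 0]) stool();
translate([679, 1120, 0]) stool();
translate([-452, 338, 0]) stool();
translate([0, 0, 739]) bookshelf();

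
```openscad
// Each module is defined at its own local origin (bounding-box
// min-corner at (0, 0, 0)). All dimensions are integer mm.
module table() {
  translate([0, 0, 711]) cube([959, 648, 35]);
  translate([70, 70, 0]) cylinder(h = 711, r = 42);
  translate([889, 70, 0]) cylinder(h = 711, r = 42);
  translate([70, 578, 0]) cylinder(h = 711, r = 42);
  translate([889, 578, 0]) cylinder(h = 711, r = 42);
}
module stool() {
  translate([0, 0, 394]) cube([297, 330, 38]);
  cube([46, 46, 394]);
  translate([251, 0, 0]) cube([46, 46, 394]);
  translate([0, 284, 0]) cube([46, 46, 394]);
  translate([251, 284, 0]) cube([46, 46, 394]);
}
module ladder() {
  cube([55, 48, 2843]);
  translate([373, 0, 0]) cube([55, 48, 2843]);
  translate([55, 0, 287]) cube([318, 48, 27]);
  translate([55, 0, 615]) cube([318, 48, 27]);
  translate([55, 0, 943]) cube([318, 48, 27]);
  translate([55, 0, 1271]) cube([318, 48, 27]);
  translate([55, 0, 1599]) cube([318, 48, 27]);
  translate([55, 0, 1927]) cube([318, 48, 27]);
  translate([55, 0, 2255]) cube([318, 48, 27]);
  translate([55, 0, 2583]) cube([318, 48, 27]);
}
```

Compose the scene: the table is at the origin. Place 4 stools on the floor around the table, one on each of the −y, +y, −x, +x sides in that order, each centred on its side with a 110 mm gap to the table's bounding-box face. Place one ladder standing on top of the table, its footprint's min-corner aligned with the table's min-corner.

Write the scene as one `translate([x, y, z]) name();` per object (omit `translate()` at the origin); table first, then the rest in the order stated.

table();
translate([331, -440, 0]) stool();
translate([331, 758, 0]) stool();
translate([-407, 159, 0]) stool();
translate([1069, 159, 0]) stool();
translate([0, 0, 746]) ladder();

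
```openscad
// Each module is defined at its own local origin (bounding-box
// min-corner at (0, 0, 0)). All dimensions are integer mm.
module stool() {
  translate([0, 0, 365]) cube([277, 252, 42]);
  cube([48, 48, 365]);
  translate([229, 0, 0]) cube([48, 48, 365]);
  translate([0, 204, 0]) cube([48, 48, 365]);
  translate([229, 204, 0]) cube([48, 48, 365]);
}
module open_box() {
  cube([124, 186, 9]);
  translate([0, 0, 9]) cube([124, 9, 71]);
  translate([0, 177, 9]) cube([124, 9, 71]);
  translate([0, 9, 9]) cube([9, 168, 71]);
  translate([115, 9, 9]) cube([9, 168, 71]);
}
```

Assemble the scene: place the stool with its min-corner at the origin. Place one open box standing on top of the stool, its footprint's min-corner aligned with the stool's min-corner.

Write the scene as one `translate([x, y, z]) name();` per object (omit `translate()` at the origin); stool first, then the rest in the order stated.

stool();
translate([0, 0, 407]) open_box();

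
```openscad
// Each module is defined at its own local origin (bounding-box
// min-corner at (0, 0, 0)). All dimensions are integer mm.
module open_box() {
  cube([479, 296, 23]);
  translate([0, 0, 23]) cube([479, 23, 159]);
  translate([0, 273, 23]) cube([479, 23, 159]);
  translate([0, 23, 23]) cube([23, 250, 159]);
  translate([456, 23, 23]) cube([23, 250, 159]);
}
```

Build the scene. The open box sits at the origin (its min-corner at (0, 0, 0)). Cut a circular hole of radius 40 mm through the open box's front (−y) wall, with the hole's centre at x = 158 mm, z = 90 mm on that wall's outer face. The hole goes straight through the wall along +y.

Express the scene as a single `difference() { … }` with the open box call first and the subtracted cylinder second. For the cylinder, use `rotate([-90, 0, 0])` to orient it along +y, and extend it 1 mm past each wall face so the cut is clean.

difference() {
  open_box();
  translate([158, -1, 90]) rotate([-90, 0, 0]) cylinder(h = 25, r = 40);
}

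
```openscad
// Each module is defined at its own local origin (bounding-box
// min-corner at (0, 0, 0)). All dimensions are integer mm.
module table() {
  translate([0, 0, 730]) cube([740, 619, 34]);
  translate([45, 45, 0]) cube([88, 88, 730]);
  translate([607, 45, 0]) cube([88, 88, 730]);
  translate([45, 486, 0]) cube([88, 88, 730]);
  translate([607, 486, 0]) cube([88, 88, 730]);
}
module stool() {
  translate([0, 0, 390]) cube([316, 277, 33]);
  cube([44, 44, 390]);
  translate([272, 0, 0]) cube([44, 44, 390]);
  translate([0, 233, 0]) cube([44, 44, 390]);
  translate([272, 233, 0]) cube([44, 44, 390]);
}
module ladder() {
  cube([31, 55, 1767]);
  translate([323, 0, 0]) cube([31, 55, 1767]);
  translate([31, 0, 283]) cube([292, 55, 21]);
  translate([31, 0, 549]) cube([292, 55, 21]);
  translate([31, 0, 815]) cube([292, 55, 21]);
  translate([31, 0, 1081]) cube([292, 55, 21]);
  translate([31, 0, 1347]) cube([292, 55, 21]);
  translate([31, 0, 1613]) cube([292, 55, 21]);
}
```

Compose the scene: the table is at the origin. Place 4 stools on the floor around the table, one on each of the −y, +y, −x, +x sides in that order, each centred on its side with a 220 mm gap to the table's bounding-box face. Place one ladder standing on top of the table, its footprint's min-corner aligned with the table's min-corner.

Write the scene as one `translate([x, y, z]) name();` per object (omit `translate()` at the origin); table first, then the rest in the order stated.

table();
translate([212, -497, 0]) stool();
translate([212, 839, 0]) stool();
translate([-536, 171, 0]) stool();
translate([960, 171, 0]) stool();
translate([0, 0, 764]) ladder();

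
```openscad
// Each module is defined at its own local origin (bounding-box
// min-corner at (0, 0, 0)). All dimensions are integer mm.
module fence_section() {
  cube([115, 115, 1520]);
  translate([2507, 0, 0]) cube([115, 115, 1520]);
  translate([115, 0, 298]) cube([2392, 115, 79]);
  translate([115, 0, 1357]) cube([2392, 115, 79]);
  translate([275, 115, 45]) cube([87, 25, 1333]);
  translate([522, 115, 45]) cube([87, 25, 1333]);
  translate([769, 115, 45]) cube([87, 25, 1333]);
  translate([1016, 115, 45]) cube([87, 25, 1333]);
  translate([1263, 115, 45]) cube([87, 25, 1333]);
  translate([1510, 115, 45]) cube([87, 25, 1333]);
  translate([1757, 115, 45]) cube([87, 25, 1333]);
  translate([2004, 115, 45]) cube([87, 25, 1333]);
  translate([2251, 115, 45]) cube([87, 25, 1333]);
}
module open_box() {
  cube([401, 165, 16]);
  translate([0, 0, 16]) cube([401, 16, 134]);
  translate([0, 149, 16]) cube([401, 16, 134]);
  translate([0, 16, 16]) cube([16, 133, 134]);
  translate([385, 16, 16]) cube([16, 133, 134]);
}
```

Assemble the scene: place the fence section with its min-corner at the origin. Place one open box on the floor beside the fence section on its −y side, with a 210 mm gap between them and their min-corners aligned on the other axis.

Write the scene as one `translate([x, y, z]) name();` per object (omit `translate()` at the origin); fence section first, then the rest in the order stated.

fence_section();
translate([0, -375, 0]) open_box();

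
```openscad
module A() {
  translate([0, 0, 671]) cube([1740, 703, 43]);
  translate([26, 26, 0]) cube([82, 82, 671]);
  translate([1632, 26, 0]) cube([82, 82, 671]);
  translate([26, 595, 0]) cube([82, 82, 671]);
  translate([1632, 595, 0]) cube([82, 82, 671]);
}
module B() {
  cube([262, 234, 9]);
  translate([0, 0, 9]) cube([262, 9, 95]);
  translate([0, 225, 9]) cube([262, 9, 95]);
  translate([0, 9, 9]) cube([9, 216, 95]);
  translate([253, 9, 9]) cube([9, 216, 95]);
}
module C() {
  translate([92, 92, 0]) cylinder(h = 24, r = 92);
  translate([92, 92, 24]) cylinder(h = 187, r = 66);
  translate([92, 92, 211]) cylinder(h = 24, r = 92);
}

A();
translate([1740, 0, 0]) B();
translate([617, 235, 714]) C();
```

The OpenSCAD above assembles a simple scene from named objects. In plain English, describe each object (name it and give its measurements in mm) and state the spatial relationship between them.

A is a table with a 1740×703 mm rectangular top, 43 mm thick, top surface at z = 714 mm, supported by four 82×82 mm square legs, each inset 26 mm from the nearest pair of top edges, running from the floor.

B is an open-topped rectangular box: outside dimensions 262×234×104 mm, with a uniform wall and base thickness of 9 mm. The base is a full 262×234 slab on the floor; four walls sit on top of the base. The front and back walls (the −y and +y sides) span the full width; the two side walls fit between them.

C is a spool: two coaxial disc flanges of radius 92 mm and thickness 24 mm, joined by a core cylinder of radius 66 mm and height 187 mm. The lower flange rests on z = 0 and the three cylinders share a vertical axis.

The open box is against the table's +x side, with their −y faces flush. The spool is on top of the table.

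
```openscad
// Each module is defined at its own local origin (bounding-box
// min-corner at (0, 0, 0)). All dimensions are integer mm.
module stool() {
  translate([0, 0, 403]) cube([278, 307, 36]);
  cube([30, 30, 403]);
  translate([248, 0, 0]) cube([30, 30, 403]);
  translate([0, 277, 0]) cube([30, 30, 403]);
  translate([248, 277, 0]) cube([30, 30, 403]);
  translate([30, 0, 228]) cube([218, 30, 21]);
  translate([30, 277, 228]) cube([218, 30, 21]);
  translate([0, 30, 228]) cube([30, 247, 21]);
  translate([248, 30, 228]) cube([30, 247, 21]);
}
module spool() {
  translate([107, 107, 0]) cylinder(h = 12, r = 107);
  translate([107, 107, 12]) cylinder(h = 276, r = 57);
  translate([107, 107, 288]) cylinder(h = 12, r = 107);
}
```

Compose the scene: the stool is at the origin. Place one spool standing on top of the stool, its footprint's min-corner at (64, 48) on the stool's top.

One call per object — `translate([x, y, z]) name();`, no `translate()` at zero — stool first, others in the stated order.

stool();
translate([64, 48, 439]) spool();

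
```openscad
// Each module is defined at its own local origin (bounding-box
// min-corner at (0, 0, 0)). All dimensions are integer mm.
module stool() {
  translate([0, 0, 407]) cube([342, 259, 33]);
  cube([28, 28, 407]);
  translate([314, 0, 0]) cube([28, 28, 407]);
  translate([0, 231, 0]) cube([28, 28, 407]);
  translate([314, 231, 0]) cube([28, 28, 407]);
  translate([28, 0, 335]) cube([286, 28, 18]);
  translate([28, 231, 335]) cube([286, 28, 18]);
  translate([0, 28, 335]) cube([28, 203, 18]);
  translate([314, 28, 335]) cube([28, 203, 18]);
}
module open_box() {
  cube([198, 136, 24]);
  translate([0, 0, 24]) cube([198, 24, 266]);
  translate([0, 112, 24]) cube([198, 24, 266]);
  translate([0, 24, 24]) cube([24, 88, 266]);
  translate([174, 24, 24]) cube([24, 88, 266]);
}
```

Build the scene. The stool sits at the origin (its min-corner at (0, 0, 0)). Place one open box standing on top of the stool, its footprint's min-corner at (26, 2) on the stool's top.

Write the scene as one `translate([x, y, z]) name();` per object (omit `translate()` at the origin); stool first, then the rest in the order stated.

stool();
translate([26, 2, 440]) open_box();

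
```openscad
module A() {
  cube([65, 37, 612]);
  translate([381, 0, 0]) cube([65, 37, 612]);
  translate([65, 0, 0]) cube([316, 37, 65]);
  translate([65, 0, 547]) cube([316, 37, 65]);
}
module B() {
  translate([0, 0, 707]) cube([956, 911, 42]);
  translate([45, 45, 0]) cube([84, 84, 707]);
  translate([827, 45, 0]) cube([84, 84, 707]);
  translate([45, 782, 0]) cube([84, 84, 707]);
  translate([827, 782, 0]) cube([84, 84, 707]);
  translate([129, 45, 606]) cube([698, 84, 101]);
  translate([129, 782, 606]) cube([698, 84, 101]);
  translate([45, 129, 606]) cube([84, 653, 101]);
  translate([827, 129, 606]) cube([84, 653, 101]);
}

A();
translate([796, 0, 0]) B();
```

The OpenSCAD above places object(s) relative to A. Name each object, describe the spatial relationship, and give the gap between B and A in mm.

The table's nearest face is 350 mm from the picture frame's +x face.

A is a picture frame. B is a table. The table is on the floor beside the picture frame on its +x side. The gap between the table and the picture frame is 350 mm.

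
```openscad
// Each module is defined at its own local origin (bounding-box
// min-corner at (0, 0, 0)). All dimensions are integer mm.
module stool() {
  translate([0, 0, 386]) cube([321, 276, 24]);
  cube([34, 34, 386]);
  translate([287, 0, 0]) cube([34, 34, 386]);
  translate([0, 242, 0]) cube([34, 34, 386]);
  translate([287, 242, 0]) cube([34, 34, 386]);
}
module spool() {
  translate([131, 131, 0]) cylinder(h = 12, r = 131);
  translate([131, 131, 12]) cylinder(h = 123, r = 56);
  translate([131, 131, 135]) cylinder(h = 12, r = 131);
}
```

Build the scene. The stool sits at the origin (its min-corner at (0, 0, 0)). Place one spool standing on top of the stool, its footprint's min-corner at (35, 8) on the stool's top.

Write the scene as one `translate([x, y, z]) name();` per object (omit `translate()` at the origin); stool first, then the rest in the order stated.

stool();
translate([35, 8, 410]) spool();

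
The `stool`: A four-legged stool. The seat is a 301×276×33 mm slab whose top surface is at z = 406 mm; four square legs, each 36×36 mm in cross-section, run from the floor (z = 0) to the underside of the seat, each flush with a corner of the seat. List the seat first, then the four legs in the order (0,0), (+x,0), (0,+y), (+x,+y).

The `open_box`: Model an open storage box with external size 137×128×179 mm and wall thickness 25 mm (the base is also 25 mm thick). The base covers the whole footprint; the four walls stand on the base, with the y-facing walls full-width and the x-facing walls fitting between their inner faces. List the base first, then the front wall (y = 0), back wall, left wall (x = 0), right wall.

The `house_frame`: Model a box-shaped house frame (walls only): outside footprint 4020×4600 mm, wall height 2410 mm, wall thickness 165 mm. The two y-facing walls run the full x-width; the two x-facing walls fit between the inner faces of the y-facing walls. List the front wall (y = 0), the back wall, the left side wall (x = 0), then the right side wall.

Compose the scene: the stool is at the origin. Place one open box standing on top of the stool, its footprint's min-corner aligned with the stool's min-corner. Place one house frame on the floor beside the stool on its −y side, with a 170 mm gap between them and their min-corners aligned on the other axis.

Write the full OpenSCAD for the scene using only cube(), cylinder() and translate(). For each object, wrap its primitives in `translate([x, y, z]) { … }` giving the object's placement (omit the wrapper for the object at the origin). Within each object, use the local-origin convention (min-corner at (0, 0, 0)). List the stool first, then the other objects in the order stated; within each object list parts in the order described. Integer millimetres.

translate([0, 0, 373]) cube([301, 276, 33]);
cube([36, 36, 373]);
translate([265, 0, 0]) cube([36, 36, 373]);
translate([0, 240, 0]) cube([36, 36, 373]);
translate([265, 240, 0]) cube([36, 36, 373]);
translate([0, 0, 406]) {
  cube([137, 128, 25]);
  translate([0, 0, 25]) cube([137, 25, 154]);
  translate([0, 103, 25]) cube([137, 25, 154]);
  translate([0, 25, 25]) cube([25, 78, 154]);
  translate([112, 25, 25]) cube([25, 78, 154]);
}
translate([0, -4770, 0]) {
  cube([4020, 165, 2410]);
  translate([0, 4435, 0]) cube([4020, 165, 2410]);
  translate([0, 165, 0]) cube([165, 4270, 2410]);
  translate([3855, 165, 0]) cube([165, 4270, 2410]);
}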